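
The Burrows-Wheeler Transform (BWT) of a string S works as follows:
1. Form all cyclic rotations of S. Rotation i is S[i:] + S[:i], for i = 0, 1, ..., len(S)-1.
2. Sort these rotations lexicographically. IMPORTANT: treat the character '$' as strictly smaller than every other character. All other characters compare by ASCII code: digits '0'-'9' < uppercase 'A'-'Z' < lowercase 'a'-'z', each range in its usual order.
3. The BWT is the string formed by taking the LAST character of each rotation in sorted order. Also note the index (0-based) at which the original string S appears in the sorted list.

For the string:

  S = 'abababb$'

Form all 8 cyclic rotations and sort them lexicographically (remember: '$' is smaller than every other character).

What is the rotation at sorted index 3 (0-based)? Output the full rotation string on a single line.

Answer: abb$abab

Derivation:
All 8 rotations (rotation i = S[i:]+S[:i]):
  rot[0] = abababb$
  rot[1] = bababb$a
  rot[2] = ababb$ab
  rot[3] = babb$aba
  rot[4] = abb$abab
  rot[5] = bb$ababa
  rot[6] = b$ababab
  rot[7] = $abababb
Sorted (with $ < everything):
  sorted[0] = $abababb
  sorted[1] = abababb$
  sorted[2] = ababb$ab
  sorted[3] = abb$abab
  sorted[4] = b$ababab
  sorted[5] = bababb$a
  sorted[6] = babb$aba
  sorted[7] = bb$ababa
sorted[3] = abb$abab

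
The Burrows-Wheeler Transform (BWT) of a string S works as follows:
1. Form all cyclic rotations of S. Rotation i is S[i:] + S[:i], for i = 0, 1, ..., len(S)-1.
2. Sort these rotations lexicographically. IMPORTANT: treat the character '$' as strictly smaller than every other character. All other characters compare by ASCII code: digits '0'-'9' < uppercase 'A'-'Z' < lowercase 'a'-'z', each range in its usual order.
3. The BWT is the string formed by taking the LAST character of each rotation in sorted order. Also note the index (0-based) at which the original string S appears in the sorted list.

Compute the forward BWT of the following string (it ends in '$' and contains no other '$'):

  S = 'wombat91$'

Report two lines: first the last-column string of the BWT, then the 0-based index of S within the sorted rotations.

Answer: 19tbmowa$
8

Derivation:
All 9 rotations (rotation i = S[i:]+S[:i]):
  rot[0] = wombat91$
  rot[1] = ombat91$w
  rot[2] = mbat91$wo
  rot[3] = bat91$wom
  rot[4] = at91$womb
  rot[5] = t91$womba
  rot[6] = 91$wombat
  rot[7] = 1$wombat9
  rot[8] = $wombat91
Sorted (with $ < everything):
  sorted[0] = $wombat91  (last char: '1')
  sorted[1] = 1$wombat9  (last char: '9')
  sorted[2] = 91$wombat  (last char: 't')
  sorted[3] = at91$womb  (last char: 'b')
  sorted[4] = bat91$wom  (last char: 'm')
  sorted[5] = mbat91$wo  (last char: 'o')
  sorted[6] = ombat91$w  (last char: 'w')
  sorted[7] = t91$womba  (last char: 'a')
  sorted[8] = wombat91$  (last char: '$')
Last column: 19tbmowa$
Original string S is at sorted index 8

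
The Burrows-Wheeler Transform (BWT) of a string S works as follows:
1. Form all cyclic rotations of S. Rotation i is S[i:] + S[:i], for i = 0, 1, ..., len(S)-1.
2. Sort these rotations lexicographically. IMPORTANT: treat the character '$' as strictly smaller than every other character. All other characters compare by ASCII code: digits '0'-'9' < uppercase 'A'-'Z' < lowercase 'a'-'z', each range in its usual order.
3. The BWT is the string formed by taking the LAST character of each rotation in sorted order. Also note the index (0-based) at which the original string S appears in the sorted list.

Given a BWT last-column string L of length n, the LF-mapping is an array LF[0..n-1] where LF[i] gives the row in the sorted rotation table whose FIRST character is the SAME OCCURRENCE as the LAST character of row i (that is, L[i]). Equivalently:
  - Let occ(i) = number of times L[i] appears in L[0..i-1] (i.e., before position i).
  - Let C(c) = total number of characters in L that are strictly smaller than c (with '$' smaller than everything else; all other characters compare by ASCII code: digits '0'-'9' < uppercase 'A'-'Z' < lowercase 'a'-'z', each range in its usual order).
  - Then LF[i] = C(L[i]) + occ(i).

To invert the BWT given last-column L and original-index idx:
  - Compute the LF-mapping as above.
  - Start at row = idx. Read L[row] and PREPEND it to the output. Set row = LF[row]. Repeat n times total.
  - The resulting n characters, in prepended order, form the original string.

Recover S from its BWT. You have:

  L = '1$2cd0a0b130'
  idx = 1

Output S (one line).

Answer: 01ba203c0d1$

Derivation:
LF mapping: 4 0 6 10 11 1 8 2 9 5 7 3
Walk LF starting at row 1, prepending L[row]:
  step 1: row=1, L[1]='$', prepend. Next row=LF[1]=0
  step 2: row=0, L[0]='1', prepend. Next row=LF[0]=4
  step 3: row=4, L[4]='d', prepend. Next row=LF[4]=11
  step 4: row=11, L[11]='0', prepend. Next row=LF[11]=3
  step 5: row=3, L[3]='c', prepend. Next row=LF[3]=10
  step 6: row=10, L[10]='3', prepend. Next row=LF[10]=7
  step 7: row=7, L[7]='0', prepend. Next row=LF[7]=2
  step 8: row=2, L[2]='2', prepend. Next row=LF[2]=6
  step 9: row=6, L[6]='a', prepend. Next row=LF[6]=8
  step 10: row=8, L[8]='b', prepend. Next row=LF[8]=9
  step 11: row=9, L[9]='1', prepend. Next row=LF[9]=5
  step 12: row=5, L[5]='0', prepend. Next row=LF[5]=1
Reversed output: 01ba203c0d1$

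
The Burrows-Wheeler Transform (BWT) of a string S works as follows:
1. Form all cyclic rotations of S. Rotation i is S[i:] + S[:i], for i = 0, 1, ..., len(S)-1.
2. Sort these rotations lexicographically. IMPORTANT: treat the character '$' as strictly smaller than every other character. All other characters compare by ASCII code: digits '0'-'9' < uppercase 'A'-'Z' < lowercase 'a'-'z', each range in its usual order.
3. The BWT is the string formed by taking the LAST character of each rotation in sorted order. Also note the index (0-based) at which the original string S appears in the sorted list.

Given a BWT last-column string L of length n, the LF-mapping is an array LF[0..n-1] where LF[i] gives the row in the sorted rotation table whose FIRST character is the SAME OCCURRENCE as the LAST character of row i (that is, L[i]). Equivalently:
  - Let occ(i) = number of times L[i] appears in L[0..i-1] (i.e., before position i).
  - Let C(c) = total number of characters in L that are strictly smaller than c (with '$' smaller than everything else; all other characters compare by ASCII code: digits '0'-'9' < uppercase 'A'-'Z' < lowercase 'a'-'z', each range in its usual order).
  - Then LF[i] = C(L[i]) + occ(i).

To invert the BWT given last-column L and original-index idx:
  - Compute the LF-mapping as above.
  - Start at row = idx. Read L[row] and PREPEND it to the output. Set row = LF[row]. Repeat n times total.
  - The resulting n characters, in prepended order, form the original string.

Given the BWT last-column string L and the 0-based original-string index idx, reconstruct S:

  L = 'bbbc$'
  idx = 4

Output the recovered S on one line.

Answer: cbbb$

Derivation:
LF mapping: 1 2 3 4 0
Walk LF starting at row 4, prepending L[row]:
  step 1: row=4, L[4]='$', prepend. Next row=LF[4]=0
  step 2: row=0, L[0]='b', prepend. Next row=LF[0]=1
  step 3: row=1, L[1]='b', prepend. Next row=LF[1]=2
  step 4: row=2, L[2]='b', prepend. Next row=LF[2]=3
  step 5: row=3, L[3]='c', prepend. Next row=LF[3]=4
Reversed output: cbbb$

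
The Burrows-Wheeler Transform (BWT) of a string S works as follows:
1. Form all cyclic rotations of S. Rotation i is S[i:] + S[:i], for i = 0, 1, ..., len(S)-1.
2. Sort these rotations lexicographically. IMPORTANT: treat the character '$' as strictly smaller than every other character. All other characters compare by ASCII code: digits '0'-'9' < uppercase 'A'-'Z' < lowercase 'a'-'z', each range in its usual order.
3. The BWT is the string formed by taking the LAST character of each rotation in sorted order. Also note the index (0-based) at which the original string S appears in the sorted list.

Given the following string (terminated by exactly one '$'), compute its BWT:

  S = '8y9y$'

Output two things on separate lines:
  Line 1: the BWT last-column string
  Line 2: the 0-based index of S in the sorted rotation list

All 5 rotations (rotation i = S[i:]+S[:i]):
  rot[0] = 8y9y$
  rot[1] = y9y$8
  rot[2] = 9y$8y
  rot[3] = y$8y9
  rot[4] = $8y9y
Sorted (with $ < everything):
  sorted[0] = $8y9y  (last char: 'y')
  sorted[1] = 8y9y$  (last char: '$')
  sorted[2] = 9y$8y  (last char: 'y')
  sorted[3] = y$8y9  (last char: '9')
  sorted[4] = y9y$8  (last char: '8')
Last column: y$y98
Original string S is at sorted index 1

Answer: y$y98
1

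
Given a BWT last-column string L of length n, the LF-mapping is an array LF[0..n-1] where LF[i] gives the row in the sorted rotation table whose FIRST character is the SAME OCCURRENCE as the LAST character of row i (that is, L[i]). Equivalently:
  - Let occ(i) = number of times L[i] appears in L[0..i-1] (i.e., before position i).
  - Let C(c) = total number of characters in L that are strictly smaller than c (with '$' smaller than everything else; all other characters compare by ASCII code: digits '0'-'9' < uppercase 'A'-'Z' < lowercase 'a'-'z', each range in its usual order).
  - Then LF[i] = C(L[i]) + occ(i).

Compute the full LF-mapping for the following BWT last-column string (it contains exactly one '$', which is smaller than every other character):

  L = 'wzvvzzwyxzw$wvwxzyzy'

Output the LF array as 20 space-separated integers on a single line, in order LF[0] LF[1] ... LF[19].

Answer: 4 14 1 2 15 16 5 11 9 17 6 0 7 3 8 10 18 12 19 13

Derivation:
Char counts: '$':1, 'v':3, 'w':5, 'x':2, 'y':3, 'z':6
C (first-col start): C('$')=0, C('v')=1, C('w')=4, C('x')=9, C('y')=11, C('z')=14
L[0]='w': occ=0, LF[0]=C('w')+0=4+0=4
L[1]='z': occ=0, LF[1]=C('z')+0=14+0=14
L[2]='v': occ=0, LF[2]=C('v')+0=1+0=1
L[3]='v': occ=1, LF[3]=C('v')+1=1+1=2
L[4]='z': occ=1, LF[4]=C('z')+1=14+1=15
L[5]='z': occ=2, LF[5]=C('z')+2=14+2=16
L[6]='w': occ=1, LF[6]=C('w')+1=4+1=5
L[7]='y': occ=0, LF[7]=C('y')+0=11+0=11
L[8]='x': occ=0, LF[8]=C('x')+0=9+0=9
L[9]='z': occ=3, LF[9]=C('z')+3=14+3=17
L[10]='w': occ=2, LF[10]=C('w')+2=4+2=6
L[11]='$': occ=0, LF[11]=C('$')+0=0+0=0
L[12]='w': occ=3, LF[12]=C('w')+3=4+3=7
L[13]='v': occ=2, LF[13]=C('v')+2=1+2=3
L[14]='w': occ=4, LF[14]=C('w')+4=4+4=8
L[15]='x': occ=1, LF[15]=C('x')+1=9+1=10
L[16]='z': occ=4, LF[16]=C('z')+4=14+4=18
L[17]='y': occ=1, LF[17]=C('y')+1=11+1=12
L[18]='z': occ=5, LF[18]=C('z')+5=14+5=19
L[19]='y': occ=2, LF[19]=C('y')+2=11+2=13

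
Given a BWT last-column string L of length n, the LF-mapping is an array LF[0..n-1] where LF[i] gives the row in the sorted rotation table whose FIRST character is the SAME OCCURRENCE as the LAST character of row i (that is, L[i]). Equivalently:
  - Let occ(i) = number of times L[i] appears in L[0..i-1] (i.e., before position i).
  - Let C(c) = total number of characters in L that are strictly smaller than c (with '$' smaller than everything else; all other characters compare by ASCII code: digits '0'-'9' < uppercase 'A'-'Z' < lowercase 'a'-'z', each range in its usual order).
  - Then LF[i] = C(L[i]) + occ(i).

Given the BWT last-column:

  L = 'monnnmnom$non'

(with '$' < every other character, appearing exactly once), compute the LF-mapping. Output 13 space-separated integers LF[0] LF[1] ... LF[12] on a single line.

Answer: 1 10 4 5 6 2 7 11 3 0 8 12 9

Derivation:
Char counts: '$':1, 'm':3, 'n':6, 'o':3
C (first-col start): C('$')=0, C('m')=1, C('n')=4, C('o')=10
L[0]='m': occ=0, LF[0]=C('m')+0=1+0=1
L[1]='o': occ=0, LF[1]=C('o')+0=10+0=10
L[2]='n': occ=0, LF[2]=C('n')+0=4+0=4
L[3]='n': occ=1, LF[3]=C('n')+1=4+1=5
L[4]='n': occ=2, LF[4]=C('n')+2=4+2=6
L[5]='m': occ=1, LF[5]=C('m')+1=1+1=2
L[6]='n': occ=3, LF[6]=C('n')+3=4+3=7
L[7]='o': occ=1, LF[7]=C('o')+1=10+1=11
L[8]='m': occ=2, LF[8]=C('m')+2=1+2=3
L[9]='$': occ=0, LF[9]=C('$')+0=0+0=0
L[10]='n': occ=4, LF[10]=C('n')+4=4+4=8
L[11]='o': occ=2, LF[11]=C('o')+2=10+2=12
L[12]='n': occ=5, LF[12]=C('n')+5=4+5=9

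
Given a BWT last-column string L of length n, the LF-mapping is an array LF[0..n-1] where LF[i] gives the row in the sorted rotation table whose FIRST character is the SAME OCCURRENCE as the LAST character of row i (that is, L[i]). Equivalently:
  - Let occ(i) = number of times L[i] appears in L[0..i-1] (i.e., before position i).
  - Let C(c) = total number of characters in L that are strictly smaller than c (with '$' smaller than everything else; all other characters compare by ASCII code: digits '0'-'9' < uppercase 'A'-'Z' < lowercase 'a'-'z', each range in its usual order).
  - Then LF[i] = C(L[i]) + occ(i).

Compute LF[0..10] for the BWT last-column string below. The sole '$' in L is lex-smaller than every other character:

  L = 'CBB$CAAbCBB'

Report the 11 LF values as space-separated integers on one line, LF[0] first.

Char counts: '$':1, 'A':2, 'B':4, 'C':3, 'b':1
C (first-col start): C('$')=0, C('A')=1, C('B')=3, C('C')=7, C('b')=10
L[0]='C': occ=0, LF[0]=C('C')+0=7+0=7
L[1]='B': occ=0, LF[1]=C('B')+0=3+0=3
L[2]='B': occ=1, LF[2]=C('B')+1=3+1=4
L[3]='$': occ=0, LF[3]=C('$')+0=0+0=0
L[4]='C': occ=1, LF[4]=C('C')+1=7+1=8
L[5]='A': occ=0, LF[5]=C('A')+0=1+0=1
L[6]='A': occ=1, LF[6]=C('A')+1=1+1=2
L[7]='b': occ=0, LF[7]=C('b')+0=10+0=10
L[8]='C': occ=2, LF[8]=C('C')+2=7+2=9
L[9]='B': occ=2, LF[9]=C('B')+2=3+2=5
L[10]='B': occ=3, LF[10]=C('B')+3=3+3=6

Answer: 7 3 4 0 8 1 2 10 9 5 6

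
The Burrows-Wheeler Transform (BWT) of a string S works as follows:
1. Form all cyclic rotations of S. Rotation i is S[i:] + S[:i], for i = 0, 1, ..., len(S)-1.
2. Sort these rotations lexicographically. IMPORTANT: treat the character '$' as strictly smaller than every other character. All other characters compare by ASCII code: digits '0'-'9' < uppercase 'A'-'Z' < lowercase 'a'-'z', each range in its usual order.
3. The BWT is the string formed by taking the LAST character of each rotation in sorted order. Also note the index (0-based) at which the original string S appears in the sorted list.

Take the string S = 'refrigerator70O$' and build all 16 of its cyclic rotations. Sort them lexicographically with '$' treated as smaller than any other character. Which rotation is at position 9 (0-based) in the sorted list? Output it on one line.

All 16 rotations (rotation i = S[i:]+S[:i]):
  rot[0] = refrigerator70O$
  rot[1] = efrigerator70O$r
  rot[2] = frigerator70O$re
  rot[3] = rigerator70O$ref
  rot[4] = igerator70O$refr
  rot[5] = gerator70O$refri
  rot[6] = erator70O$refrig
  rot[7] = rator70O$refrige
  rot[8] = ator70O$refriger
  rot[9] = tor70O$refrigera
  rot[10] = or70O$refrigerat
  rot[11] = r70O$refrigerato
  rot[12] = 70O$refrigerator
  rot[13] = 0O$refrigerator7
  rot[14] = O$refrigerator70
  rot[15] = $refrigerator70O
Sorted (with $ < everything):
  sorted[0] = $refrigerator70O
  sorted[1] = 0O$refrigerator7
  sorted[2] = 70O$refrigerator
  sorted[3] = O$refrigerator70
  sorted[4] = ator70O$refriger
  sorted[5] = efrigerator70O$r
  sorted[6] = erator70O$refrig
  sorted[7] = frigerator70O$re
  sorted[8] = gerator70O$refri
  sorted[9] = igerator70O$refr
  sorted[10] = or70O$refrigerat
  sorted[11] = r70O$refrigerato
  sorted[12] = rator70O$refrige
  sorted[13] = refrigerator70O$
  sorted[14] = rigerator70O$ref
  sorted[15] = tor70O$refrigera
sorted[9] = igerator70O$refr

Answer: igerator70O$refr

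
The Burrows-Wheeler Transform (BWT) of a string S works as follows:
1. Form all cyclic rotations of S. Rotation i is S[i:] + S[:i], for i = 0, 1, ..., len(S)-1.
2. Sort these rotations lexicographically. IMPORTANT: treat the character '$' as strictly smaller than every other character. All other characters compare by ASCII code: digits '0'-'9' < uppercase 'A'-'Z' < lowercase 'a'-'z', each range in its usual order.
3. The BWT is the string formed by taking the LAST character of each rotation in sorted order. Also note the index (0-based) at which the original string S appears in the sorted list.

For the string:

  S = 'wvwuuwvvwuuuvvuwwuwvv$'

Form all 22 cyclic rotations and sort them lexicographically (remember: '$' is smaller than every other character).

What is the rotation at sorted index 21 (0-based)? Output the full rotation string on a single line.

Answer: wwuwvv$wvwuuwvvwuuuvvu

Derivation:
All 22 rotations (rotation i = S[i:]+S[:i]):
  rot[0] = wvwuuwvvwuuuvvuwwuwvv$
  rot[1] = vwuuwvvwuuuvvuwwuwvv$w
  rot[2] = wuuwvvwuuuvvuwwuwvv$wv
  rot[3] = uuwvvwuuuvvuwwuwvv$wvw
  rot[4] = uwvvwuuuvvuwwuwvv$wvwu
  rot[5] = wvvwuuuvvuwwuwvv$wvwuu
  rot[6] = vvwuuuvvuwwuwvv$wvwuuw
  rot[7] = vwuuuvvuwwuwvv$wvwuuwv
  rot[8] = wuuuvvuwwuwvv$wvwuuwvv
  rot[9] = uuuvvuwwuwvv$wvwuuwvvw
  rot[10] = uuvvuwwuwvv$wvwuuwvvwu
  rot[11] = uvvuwwuwvv$wvwuuwvvwuu
  rot[12] = vvuwwuwvv$wvwuuwvvwuuu
  rot[13] = vuwwuwvv$wvwuuwvvwuuuv
  rot[14] = uwwuwvv$wvwuuwvvwuuuvv
  rot[15] = wwuwvv$wvwuuwvvwuuuvvu
  rot[16] = wuwvv$wvwuuwvvwuuuvvuw
  rot[17] = uwvv$wvwuuwvvwuuuvvuww
  rot[18] = wvv$wvwuuwvvwuuuvvuwwu
  rot[19] = vv$wvwuuwvvwuuuvvuwwuw
  rot[20] = v$wvwuuwvvwuuuvvuwwuwv
  rot[21] = $wvwuuwvvwuuuvvuwwuwvv
Sorted (with $ < everything):
  sorted[0] = $wvwuuwvvwuuuvvuwwuwvv
  sorted[1] = uuuvvuwwuwvv$wvwuuwvvw
  sorted[2] = uuvvuwwuwvv$wvwuuwvvwu
  sorted[3] = uuwvvwuuuvvuwwuwvv$wvw
  sorted[4] = uvvuwwuwvv$wvwuuwvvwuu
  sorted[5] = uwvv$wvwuuwvvwuuuvvuww
  sorted[6] = uwvvwuuuvvuwwuwvv$wvwu
  sorted[7] = uwwuwvv$wvwuuwvvwuuuvv
  sorted[8] = v$wvwuuwvvwuuuvvuwwuwv
  sorted[9] = vuwwuwvv$wvwuuwvvwuuuv
  sorted[10] = vv$wvwuuwvvwuuuvvuwwuw
  sorted[11] = vvuwwuwvv$wvwuuwvvwuuu
  sorted[12] = vvwuuuvvuwwuwvv$wvwuuw
  sorted[13] = vwuuuvvuwwuwvv$wvwuuwv
  sorted[14] = vwuuwvvwuuuvvuwwuwvv$w
  sorted[15] = wuuuvvuwwuwvv$wvwuuwvv
  sorted[16] = wuuwvvwuuuvvuwwuwvv$wv
  sorted[17] = wuwvv$wvwuuwvvwuuuvvuw
  sorted[18] = wvv$wvwuuwvvwuuuvvuwwu
  sorted[19] = wvvwuuuvvuwwuwvv$wvwuu
  sorted[20] = wvwuuwvvwuuuvvuwwuwvv$
  sorted[21] = wwuwvv$wvwuuwvvwuuuvvu
sorted[21] = wwuwvv$wvwuuwvvwuuuvvu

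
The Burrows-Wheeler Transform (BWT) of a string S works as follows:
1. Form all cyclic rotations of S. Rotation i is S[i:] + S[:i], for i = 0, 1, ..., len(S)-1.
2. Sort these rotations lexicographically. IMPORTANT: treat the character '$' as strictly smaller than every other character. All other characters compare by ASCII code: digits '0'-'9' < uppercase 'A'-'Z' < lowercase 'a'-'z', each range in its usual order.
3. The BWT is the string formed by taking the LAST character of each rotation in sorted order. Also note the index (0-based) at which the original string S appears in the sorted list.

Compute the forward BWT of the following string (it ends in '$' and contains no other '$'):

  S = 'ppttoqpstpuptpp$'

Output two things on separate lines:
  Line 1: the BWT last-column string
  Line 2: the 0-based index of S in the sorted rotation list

Answer: ptpt$quptoptpspp
4

Derivation:
All 16 rotations (rotation i = S[i:]+S[:i]):
  rot[0] = ppttoqpstpuptpp$
  rot[1] = pttoqpstpuptpp$p
  rot[2] = ttoqpstpuptpp$pp
  rot[3] = toqpstpuptpp$ppt
  rot[4] = oqpstpuptpp$pptt
  rot[5] = qpstpuptpp$pptto
  rot[6] = pstpuptpp$ppttoq
  rot[7] = stpuptpp$ppttoqp
  rot[8] = tpuptpp$ppttoqps
  rot[9] = puptpp$ppttoqpst
  rot[10] = uptpp$ppttoqpstp
  rot[11] = ptpp$ppttoqpstpu
  rot[12] = tpp$ppttoqpstpup
  rot[13] = pp$ppttoqpstpupt
  rot[14] = p$ppttoqpstpuptp
  rot[15] = $ppttoqpstpuptpp
Sorted (with $ < everything):
  sorted[0] = $ppttoqpstpuptpp  (last char: 'p')
  sorted[1] = oqpstpuptpp$pptt  (last char: 't')
  sorted[2] = p$ppttoqpstpuptp  (last char: 'p')
  sorted[3] = pp$ppttoqpstpupt  (last char: 't')
  sorted[4] = ppttoqpstpuptpp$  (last char: '$')
  sorted[5] = pstpuptpp$ppttoq  (last char: 'q')
  sorted[6] = ptpp$ppttoqpstpu  (last char: 'u')
  sorted[7] = pttoqpstpuptpp$p  (last char: 'p')
  sorted[8] = puptpp$ppttoqpst  (last char: 't')
  sorted[9] = qpstpuptpp$pptto  (last char: 'o')
  sorted[10] = stpuptpp$ppttoqp  (last char: 'p')
  sorted[11] = toqpstpuptpp$ppt  (last char: 't')
  sorted[12] = tpp$ppttoqpstpup  (last char: 'p')
  sorted[13] = tpuptpp$ppttoqps  (last char: 's')
  sorted[14] = ttoqpstpuptpp$pp  (last char: 'p')
  sorted[15] = uptpp$ppttoqpstp  (last char: 'p')
Last column: ptpt$quptoptpspp
Original string S is at sorted index 4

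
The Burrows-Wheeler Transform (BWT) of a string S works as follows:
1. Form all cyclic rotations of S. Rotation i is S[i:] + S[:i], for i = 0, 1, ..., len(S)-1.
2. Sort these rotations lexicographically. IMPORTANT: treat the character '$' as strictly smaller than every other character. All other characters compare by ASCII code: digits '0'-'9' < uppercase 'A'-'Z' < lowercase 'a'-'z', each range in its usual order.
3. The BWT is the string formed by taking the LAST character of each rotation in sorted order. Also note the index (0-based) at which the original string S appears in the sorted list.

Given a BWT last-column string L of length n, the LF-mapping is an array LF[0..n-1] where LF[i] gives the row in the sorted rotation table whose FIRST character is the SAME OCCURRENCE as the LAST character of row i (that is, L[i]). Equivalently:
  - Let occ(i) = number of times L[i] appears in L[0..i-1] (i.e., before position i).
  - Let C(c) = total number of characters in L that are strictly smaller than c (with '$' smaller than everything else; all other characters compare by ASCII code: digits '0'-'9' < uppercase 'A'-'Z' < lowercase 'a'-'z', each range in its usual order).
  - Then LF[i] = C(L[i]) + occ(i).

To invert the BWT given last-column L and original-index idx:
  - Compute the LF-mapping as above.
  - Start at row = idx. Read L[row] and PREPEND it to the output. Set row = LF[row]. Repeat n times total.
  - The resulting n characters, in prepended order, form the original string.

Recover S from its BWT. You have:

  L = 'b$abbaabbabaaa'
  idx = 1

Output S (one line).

LF mapping: 8 0 1 9 10 2 3 11 12 4 13 5 6 7
Walk LF starting at row 1, prepending L[row]:
  step 1: row=1, L[1]='$', prepend. Next row=LF[1]=0
  step 2: row=0, L[0]='b', prepend. Next row=LF[0]=8
  step 3: row=8, L[8]='b', prepend. Next row=LF[8]=12
  step 4: row=12, L[12]='a', prepend. Next row=LF[12]=6
  step 5: row=6, L[6]='a', prepend. Next row=LF[6]=3
  step 6: row=3, L[3]='b', prepend. Next row=LF[3]=9
  step 7: row=9, L[9]='a', prepend. Next row=LF[9]=4
  step 8: row=4, L[4]='b', prepend. Next row=LF[4]=10
  step 9: row=10, L[10]='b', prepend. Next row=LF[10]=13
  step 10: row=13, L[13]='a', prepend. Next row=LF[13]=7
  step 11: row=7, L[7]='b', prepend. Next row=LF[7]=11
  step 12: row=11, L[11]='a', prepend. Next row=LF[11]=5
  step 13: row=5, L[5]='a', prepend. Next row=LF[5]=2
  step 14: row=2, L[2]='a', prepend. Next row=LF[2]=1
Reversed output: aaababbabaabb$

Answer: aaababbabaabb$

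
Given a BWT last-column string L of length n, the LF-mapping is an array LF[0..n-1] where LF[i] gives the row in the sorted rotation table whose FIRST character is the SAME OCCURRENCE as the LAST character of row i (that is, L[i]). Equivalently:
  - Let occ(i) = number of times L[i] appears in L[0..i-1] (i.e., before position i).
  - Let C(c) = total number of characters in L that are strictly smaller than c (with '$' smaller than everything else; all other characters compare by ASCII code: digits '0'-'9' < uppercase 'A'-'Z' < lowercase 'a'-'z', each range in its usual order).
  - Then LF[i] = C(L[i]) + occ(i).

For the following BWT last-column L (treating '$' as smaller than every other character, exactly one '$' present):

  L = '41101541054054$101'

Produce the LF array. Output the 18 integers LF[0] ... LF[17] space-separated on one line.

Answer: 11 5 6 1 7 15 12 8 2 16 13 3 17 14 0 9 4 10

Derivation:
Char counts: '$':1, '0':4, '1':6, '4':4, '5':3
C (first-col start): C('$')=0, C('0')=1, C('1')=5, C('4')=11, C('5')=15
L[0]='4': occ=0, LF[0]=C('4')+0=11+0=11
L[1]='1': occ=0, LF[1]=C('1')+0=5+0=5
L[2]='1': occ=1, LF[2]=C('1')+1=5+1=6
L[3]='0': occ=0, LF[3]=C('0')+0=1+0=1
L[4]='1': occ=2, LF[4]=C('1')+2=5+2=7
L[5]='5': occ=0, LF[5]=C('5')+0=15+0=15
L[6]='4': occ=1, LF[6]=C('4')+1=11+1=12
L[7]='1': occ=3, LF[7]=C('1')+3=5+3=8
L[8]='0': occ=1, LF[8]=C('0')+1=1+1=2
L[9]='5': occ=1, LF[9]=C('5')+1=15+1=16
L[10]='4': occ=2, LF[10]=C('4')+2=11+2=13
L[11]='0': occ=2, LF[11]=C('0')+2=1+2=3
L[12]='5': occ=2, LF[12]=C('5')+2=15+2=17
L[13]='4': occ=3, LF[13]=C('4')+3=11+3=14
L[14]='$': occ=0, LF[14]=C('$')+0=0+0=0
L[15]='1': occ=4, LF[15]=C('1')+4=5+4=9
L[16]='0': occ=3, LF[16]=C('0')+3=1+3=4
L[17]='1': occ=5, LF[17]=C('1')+5=5+5=10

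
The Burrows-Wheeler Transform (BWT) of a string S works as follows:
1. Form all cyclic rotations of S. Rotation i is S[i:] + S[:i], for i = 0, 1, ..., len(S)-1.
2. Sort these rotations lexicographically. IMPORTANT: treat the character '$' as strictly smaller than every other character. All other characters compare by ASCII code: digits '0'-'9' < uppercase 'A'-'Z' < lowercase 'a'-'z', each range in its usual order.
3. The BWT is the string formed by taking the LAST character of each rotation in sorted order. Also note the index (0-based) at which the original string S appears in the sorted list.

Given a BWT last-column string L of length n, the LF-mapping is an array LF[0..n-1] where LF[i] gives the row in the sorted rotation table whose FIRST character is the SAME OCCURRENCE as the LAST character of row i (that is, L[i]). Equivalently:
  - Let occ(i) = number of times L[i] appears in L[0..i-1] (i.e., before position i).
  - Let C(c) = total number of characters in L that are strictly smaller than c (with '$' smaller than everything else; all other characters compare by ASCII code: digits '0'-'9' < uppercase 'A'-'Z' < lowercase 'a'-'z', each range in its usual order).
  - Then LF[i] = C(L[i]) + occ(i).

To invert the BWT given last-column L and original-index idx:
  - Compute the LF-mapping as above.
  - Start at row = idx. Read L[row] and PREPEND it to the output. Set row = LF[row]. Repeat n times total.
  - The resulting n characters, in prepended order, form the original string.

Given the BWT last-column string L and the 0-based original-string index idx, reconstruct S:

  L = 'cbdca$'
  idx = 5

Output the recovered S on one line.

Answer: dbacc$

Derivation:
LF mapping: 3 2 5 4 1 0
Walk LF starting at row 5, prepending L[row]:
  step 1: row=5, L[5]='$', prepend. Next row=LF[5]=0
  step 2: row=0, L[0]='c', prepend. Next row=LF[0]=3
  step 3: row=3, L[3]='c', prepend. Next row=LF[3]=4
  step 4: row=4, L[4]='a', prepend. Next row=LF[4]=1
  step 5: row=1, L[1]='b', prepend. Next row=LF[1]=2
  step 6: row=2, L[2]='d', prepend. Next row=LF[2]=5
Reversed output: dbacc$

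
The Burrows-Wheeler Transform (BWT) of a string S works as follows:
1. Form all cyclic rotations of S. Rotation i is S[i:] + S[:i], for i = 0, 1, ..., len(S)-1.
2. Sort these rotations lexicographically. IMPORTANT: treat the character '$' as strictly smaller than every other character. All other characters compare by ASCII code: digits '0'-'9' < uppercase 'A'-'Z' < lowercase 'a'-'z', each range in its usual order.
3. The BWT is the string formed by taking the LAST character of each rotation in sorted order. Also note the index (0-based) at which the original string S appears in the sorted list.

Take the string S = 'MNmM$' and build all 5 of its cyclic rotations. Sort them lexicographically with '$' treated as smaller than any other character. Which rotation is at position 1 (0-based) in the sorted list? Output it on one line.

Answer: M$MNm

Derivation:
All 5 rotations (rotation i = S[i:]+S[:i]):
  rot[0] = MNmM$
  rot[1] = NmM$M
  rot[2] = mM$MN
  rot[3] = M$MNm
  rot[4] = $MNmM
Sorted (with $ < everything):
  sorted[0] = $MNmM
  sorted[1] = M$MNm
  sorted[2] = MNmM$
  sorted[3] = NmM$M
  sorted[4] = mM$MN
sorted[1] = M$MNm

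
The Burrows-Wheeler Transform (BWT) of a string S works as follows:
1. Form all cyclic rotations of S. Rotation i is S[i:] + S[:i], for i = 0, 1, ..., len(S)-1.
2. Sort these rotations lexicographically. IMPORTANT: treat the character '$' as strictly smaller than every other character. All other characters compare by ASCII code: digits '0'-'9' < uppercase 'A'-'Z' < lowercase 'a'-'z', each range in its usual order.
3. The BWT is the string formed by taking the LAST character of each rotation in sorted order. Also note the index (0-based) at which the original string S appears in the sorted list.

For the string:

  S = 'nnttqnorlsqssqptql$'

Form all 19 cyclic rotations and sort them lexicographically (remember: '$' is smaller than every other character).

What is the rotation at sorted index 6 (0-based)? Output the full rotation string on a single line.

Answer: orlsqssqptql$nnttqn

Derivation:
All 19 rotations (rotation i = S[i:]+S[:i]):
  rot[0] = nnttqnorlsqssqptql$
  rot[1] = nttqnorlsqssqptql$n
  rot[2] = ttqnorlsqssqptql$nn
  rot[3] = tqnorlsqssqptql$nnt
  rot[4] = qnorlsqssqptql$nntt
  rot[5] = norlsqssqptql$nnttq
  rot[6] = orlsqssqptql$nnttqn
  rot[7] = rlsqssqptql$nnttqno
  rot[8] = lsqssqptql$nnttqnor
  rot[9] = sqssqptql$nnttqnorl
  rot[10] = qssqptql$nnttqnorls
  rot[11] = ssqptql$nnttqnorlsq
  rot[12] = sqptql$nnttqnorlsqs
  rot[13] = qptql$nnttqnorlsqss
  rot[14] = ptql$nnttqnorlsqssq
  rot[15] = tql$nnttqnorlsqssqp
  rot[16] = ql$nnttqnorlsqssqpt
  rot[17] = l$nnttqnorlsqssqptq
  rot[18] = $nnttqnorlsqssqptql
Sorted (with $ < everything):
  sorted[0] = $nnttqnorlsqssqptql
  sorted[1] = l$nnttqnorlsqssqptq
  sorted[2] = lsqssqptql$nnttqnor
  sorted[3] = nnttqnorlsqssqptql$
  sorted[4] = norlsqssqptql$nnttq
  sorted[5] = nttqnorlsqssqptql$n
  sorted[6] = orlsqssqptql$nnttqn
  sorted[7] = ptql$nnttqnorlsqssq
  sorted[8] = ql$nnttqnorlsqssqpt
  sorted[9] = qnorlsqssqptql$nntt
  sorted[10] = qptql$nnttqnorlsqss
  sorted[11] = qssqptql$nnttqnorls
  sorted[12] = rlsqssqptql$nnttqno
  sorted[13] = sqptql$nnttqnorlsqs
  sorted[14] = sqssqptql$nnttqnorl
  sorted[15] = ssqptql$nnttqnorlsq
  sorted[16] = tql$nnttqnorlsqssqp
  sorted[17] = tqnorlsqssqptql$nnt
  sorted[18] = ttqnorlsqssqptql$nn
sorted[6] = orlsqssqptql$nnttqn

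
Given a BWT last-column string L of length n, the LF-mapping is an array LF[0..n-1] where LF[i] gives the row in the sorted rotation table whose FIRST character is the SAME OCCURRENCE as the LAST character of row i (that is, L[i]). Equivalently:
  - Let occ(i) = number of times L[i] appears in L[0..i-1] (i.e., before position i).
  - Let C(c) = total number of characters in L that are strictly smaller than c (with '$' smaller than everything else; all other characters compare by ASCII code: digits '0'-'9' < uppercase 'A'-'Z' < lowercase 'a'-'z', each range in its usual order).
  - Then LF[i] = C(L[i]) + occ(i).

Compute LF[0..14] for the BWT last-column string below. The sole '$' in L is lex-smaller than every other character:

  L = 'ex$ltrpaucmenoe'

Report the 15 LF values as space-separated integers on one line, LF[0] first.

Answer: 3 14 0 6 12 11 10 1 13 2 7 4 8 9 5

Derivation:
Char counts: '$':1, 'a':1, 'c':1, 'e':3, 'l':1, 'm':1, 'n':1, 'o':1, 'p':1, 'r':1, 't':1, 'u':1, 'x':1
C (first-col start): C('$')=0, C('a')=1, C('c')=2, C('e')=3, C('l')=6, C('m')=7, C('n')=8, C('o')=9, C('p')=10, C('r')=11, C('t')=12, C('u')=13, C('x')=14
L[0]='e': occ=0, LF[0]=C('e')+0=3+0=3
L[1]='x': occ=0, LF[1]=C('x')+0=14+0=14
L[2]='$': occ=0, LF[2]=C('$')+0=0+0=0
L[3]='l': occ=0, LF[3]=C('l')+0=6+0=6
L[4]='t': occ=0, LF[4]=C('t')+0=12+0=12
L[5]='r': occ=0, LF[5]=C('r')+0=11+0=11
L[6]='p': occ=0, LF[6]=C('p')+0=10+0=10
L[7]='a': occ=0, LF[7]=C('a')+0=1+0=1
L[8]='u': occ=0, LF[8]=C('u')+0=13+0=13
L[9]='c': occ=0, LF[9]=C('c')+0=2+0=2
L[10]='m': occ=0, LF[10]=C('m')+0=7+0=7
L[11]='e': occ=1, LF[11]=C('e')+1=3+1=4
L[12]='n': occ=0, LF[12]=C('n')+0=8+0=8
L[13]='o': occ=0, LF[13]=C('o')+0=9+0=9
L[14]='e': occ=2, LF[14]=C('e')+2=3+2=5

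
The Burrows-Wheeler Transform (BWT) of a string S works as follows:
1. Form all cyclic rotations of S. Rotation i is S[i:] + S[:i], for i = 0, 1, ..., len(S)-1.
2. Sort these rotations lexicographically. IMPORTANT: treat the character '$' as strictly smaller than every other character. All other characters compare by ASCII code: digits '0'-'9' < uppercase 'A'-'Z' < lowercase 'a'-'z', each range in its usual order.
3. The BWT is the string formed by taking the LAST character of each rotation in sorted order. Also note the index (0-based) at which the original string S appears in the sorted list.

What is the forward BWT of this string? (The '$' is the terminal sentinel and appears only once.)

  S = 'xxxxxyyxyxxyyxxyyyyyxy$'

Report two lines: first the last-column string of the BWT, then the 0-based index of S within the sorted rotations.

Answer: y$xxyxyyyxxxxxyyyxyxyyx
1

Derivation:
All 23 rotations (rotation i = S[i:]+S[:i]):
  rot[0] = xxxxxyyxyxxyyxxyyyyyxy$
  rot[1] = xxxxyyxyxxyyxxyyyyyxy$x
  rot[2] = xxxyyxyxxyyxxyyyyyxy$xx
  rot[3] = xxyyxyxxyyxxyyyyyxy$xxx
  rot[4] = xyyxyxxyyxxyyyyyxy$xxxx
  rot[5] = yyxyxxyyxxyyyyyxy$xxxxx
  rot[6] = yxyxxyyxxyyyyyxy$xxxxxy
  rot[7] = xyxxyyxxyyyyyxy$xxxxxyy
  rot[8] = yxxyyxxyyyyyxy$xxxxxyyx
  rot[9] = xxyyxxyyyyyxy$xxxxxyyxy
  rot[10] = xyyxxyyyyyxy$xxxxxyyxyx
  rot[11] = yyxxyyyyyxy$xxxxxyyxyxx
  rot[12] = yxxyyyyyxy$xxxxxyyxyxxy
  rot[13] = xxyyyyyxy$xxxxxyyxyxxyy
  rot[14] = xyyyyyxy$xxxxxyyxyxxyyx
  rot[15] = yyyyyxy$xxxxxyyxyxxyyxx
  rot[16] = yyyyxy$xxxxxyyxyxxyyxxy
  rot[17] = yyyxy$xxxxxyyxyxxyyxxyy
  rot[18] = yyxy$xxxxxyyxyxxyyxxyyy
  rot[19] = yxy$xxxxxyyxyxxyyxxyyyy
  rot[20] = xy$xxxxxyyxyxxyyxxyyyyy
  rot[21] = y$xxxxxyyxyxxyyxxyyyyyx
  rot[22] = $xxxxxyyxyxxyyxxyyyyyxy
Sorted (with $ < everything):
  sorted[0] = $xxxxxyyxyxxyyxxyyyyyxy  (last char: 'y')
  sorted[1] = xxxxxyyxyxxyyxxyyyyyxy$  (last char: '$')
  sorted[2] = xxxxyyxyxxyyxxyyyyyxy$x  (last char: 'x')
  sorted[3] = xxxyyxyxxyyxxyyyyyxy$xx  (last char: 'x')
  sorted[4] = xxyyxxyyyyyxy$xxxxxyyxy  (last char: 'y')
  sorted[5] = xxyyxyxxyyxxyyyyyxy$xxx  (last char: 'x')
  sorted[6] = xxyyyyyxy$xxxxxyyxyxxyy  (last char: 'y')
  sorted[7] = xy$xxxxxyyxyxxyyxxyyyyy  (last char: 'y')
  sorted[8] = xyxxyyxxyyyyyxy$xxxxxyy  (last char: 'y')
  sorted[9] = xyyxxyyyyyxy$xxxxxyyxyx  (last char: 'x')
  sorted[10] = xyyxyxxyyxxyyyyyxy$xxxx  (last char: 'x')
  sorted[11] = xyyyyyxy$xxxxxyyxyxxyyx  (last char: 'x')
  sorted[12] = y$xxxxxyyxyxxyyxxyyyyyx  (last char: 'x')
  sorted[13] = yxxyyxxyyyyyxy$xxxxxyyx  (last char: 'x')
  sorted[14] = yxxyyyyyxy$xxxxxyyxyxxy  (last char: 'y')
  sorted[15] = yxy$xxxxxyyxyxxyyxxyyyy  (last char: 'y')
  sorted[16] = yxyxxyyxxyyyyyxy$xxxxxy  (last char: 'y')
  sorted[17] = yyxxyyyyyxy$xxxxxyyxyxx  (last char: 'x')
  sorted[18] = yyxy$xxxxxyyxyxxyyxxyyy  (last char: 'y')
  sorted[19] = yyxyxxyyxxyyyyyxy$xxxxx  (last char: 'x')
  sorted[20] = yyyxy$xxxxxyyxyxxyyxxyy  (last char: 'y')
  sorted[21] = yyyyxy$xxxxxyyxyxxyyxxy  (last char: 'y')
  sorted[22] = yyyyyxy$xxxxxyyxyxxyyxx  (last char: 'x')
Last column: y$xxyxyyyxxxxxyyyxyxyyx
Original string S is at sorted index 1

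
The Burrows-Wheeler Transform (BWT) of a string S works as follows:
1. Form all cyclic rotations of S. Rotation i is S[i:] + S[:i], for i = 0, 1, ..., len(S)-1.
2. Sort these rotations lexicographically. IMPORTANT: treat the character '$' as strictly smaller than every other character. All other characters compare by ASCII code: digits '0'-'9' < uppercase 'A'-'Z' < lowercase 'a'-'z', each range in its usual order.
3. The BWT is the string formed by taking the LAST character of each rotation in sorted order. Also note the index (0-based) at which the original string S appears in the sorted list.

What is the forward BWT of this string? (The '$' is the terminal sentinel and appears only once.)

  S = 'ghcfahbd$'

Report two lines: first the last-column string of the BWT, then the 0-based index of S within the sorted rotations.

All 9 rotations (rotation i = S[i:]+S[:i]):
  rot[0] = ghcfahbd$
  rot[1] = hcfahbd$g
  rot[2] = cfahbd$gh
  rot[3] = fahbd$ghc
  rot[4] = ahbd$ghcf
  rot[5] = hbd$ghcfa
  rot[6] = bd$ghcfah
  rot[7] = d$ghcfahb
  rot[8] = $ghcfahbd
Sorted (with $ < everything):
  sorted[0] = $ghcfahbd  (last char: 'd')
  sorted[1] = ahbd$ghcf  (last char: 'f')
  sorted[2] = bd$ghcfah  (last char: 'h')
  sorted[3] = cfahbd$gh  (last char: 'h')
  sorted[4] = d$ghcfahb  (last char: 'b')
  sorted[5] = fahbd$ghc  (last char: 'c')
  sorted[6] = ghcfahbd$  (last char: '$')
  sorted[7] = hbd$ghcfa  (last char: 'a')
  sorted[8] = hcfahbd$g  (last char: 'g')
Last column: dfhhbc$ag
Original string S is at sorted index 6

Answer: dfhhbc$ag
6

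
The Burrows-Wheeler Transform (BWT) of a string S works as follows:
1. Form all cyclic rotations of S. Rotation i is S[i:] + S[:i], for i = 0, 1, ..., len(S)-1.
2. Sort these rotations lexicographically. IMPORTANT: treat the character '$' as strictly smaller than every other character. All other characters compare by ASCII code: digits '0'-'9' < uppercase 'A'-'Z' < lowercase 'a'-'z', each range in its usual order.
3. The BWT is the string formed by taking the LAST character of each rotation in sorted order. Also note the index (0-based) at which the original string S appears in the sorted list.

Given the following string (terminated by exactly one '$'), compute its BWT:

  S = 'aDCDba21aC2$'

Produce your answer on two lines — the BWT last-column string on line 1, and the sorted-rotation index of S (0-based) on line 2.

All 12 rotations (rotation i = S[i:]+S[:i]):
  rot[0] = aDCDba21aC2$
  rot[1] = DCDba21aC2$a
  rot[2] = CDba21aC2$aD
  rot[3] = Dba21aC2$aDC
  rot[4] = ba21aC2$aDCD
  rot[5] = a21aC2$aDCDb
  rot[6] = 21aC2$aDCDba
  rot[7] = 1aC2$aDCDba2
  rot[8] = aC2$aDCDba21
  rot[9] = C2$aDCDba21a
  rot[10] = 2$aDCDba21aC
  rot[11] = $aDCDba21aC2
Sorted (with $ < everything):
  sorted[0] = $aDCDba21aC2  (last char: '2')
  sorted[1] = 1aC2$aDCDba2  (last char: '2')
  sorted[2] = 2$aDCDba21aC  (last char: 'C')
  sorted[3] = 21aC2$aDCDba  (last char: 'a')
  sorted[4] = C2$aDCDba21a  (last char: 'a')
  sorted[5] = CDba21aC2$aD  (last char: 'D')
  sorted[6] = DCDba21aC2$a  (last char: 'a')
  sorted[7] = Dba21aC2$aDC  (last char: 'C')
  sorted[8] = a21aC2$aDCDb  (last char: 'b')
  sorted[9] = aC2$aDCDba21  (last char: '1')
  sorted[10] = aDCDba21aC2$  (last char: '$')
  sorted[11] = ba21aC2$aDCD  (last char: 'D')
Last column: 22CaaDaCb1$D
Original string S is at sorted index 10

Answer: 22CaaDaCb1$D
10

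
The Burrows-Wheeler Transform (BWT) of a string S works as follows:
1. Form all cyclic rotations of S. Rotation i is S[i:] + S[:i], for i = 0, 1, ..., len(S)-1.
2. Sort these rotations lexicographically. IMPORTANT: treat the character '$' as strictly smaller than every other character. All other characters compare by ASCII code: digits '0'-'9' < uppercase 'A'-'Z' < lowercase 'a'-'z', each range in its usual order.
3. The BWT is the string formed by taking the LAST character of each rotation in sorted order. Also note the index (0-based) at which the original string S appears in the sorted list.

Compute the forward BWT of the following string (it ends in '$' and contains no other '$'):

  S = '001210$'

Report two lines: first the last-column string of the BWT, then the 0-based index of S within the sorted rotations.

Answer: 01$0201
2

Derivation:
All 7 rotations (rotation i = S[i:]+S[:i]):
  rot[0] = 001210$
  rot[1] = 01210$0
  rot[2] = 1210$00
  rot[3] = 210$001
  rot[4] = 10$0012
  rot[5] = 0$00121
  rot[6] = $001210
Sorted (with $ < everything):
  sorted[0] = $001210  (last char: '0')
  sorted[1] = 0$00121  (last char: '1')
  sorted[2] = 001210$  (last char: '$')
  sorted[3] = 01210$0  (last char: '0')
  sorted[4] = 10$0012  (last char: '2')
  sorted[5] = 1210$00  (last char: '0')
  sorted[6] = 210$001  (last char: '1')
Last column: 01$0201
Original string S is at sorted index 2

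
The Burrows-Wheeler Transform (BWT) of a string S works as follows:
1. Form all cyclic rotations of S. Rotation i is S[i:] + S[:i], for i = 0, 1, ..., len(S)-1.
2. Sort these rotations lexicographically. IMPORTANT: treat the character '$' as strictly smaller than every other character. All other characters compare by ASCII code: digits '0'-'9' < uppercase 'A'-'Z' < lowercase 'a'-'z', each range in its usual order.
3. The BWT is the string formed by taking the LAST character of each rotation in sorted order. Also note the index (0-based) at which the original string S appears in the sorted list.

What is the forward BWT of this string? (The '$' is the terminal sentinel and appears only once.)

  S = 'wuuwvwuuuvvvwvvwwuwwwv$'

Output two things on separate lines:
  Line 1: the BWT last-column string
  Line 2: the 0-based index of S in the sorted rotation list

Answer: vwuwuuwwuvwwvvv$wwvuvwu
15

Derivation:
All 23 rotations (rotation i = S[i:]+S[:i]):
  rot[0] = wuuwvwuuuvvvwvvwwuwwwv$
  rot[1] = uuwvwuuuvvvwvvwwuwwwv$w
  rot[2] = uwvwuuuvvvwvvwwuwwwv$wu
  rot[3] = wvwuuuvvvwvvwwuwwwv$wuu
  rot[4] = vwuuuvvvwvvwwuwwwv$wuuw
  rot[5] = wuuuvvvwvvwwuwwwv$wuuwv
  rot[6] = uuuvvvwvvwwuwwwv$wuuwvw
  rot[7] = uuvvvwvvwwuwwwv$wuuwvwu
  rot[8] = uvvvwvvwwuwwwv$wuuwvwuu
  rot[9] = vvvwvvwwuwwwv$wuuwvwuuu
  rot[10] = vvwvvwwuwwwv$wuuwvwuuuv
  rot[11] = vwvvwwuwwwv$wuuwvwuuuvv
  rot[12] = wvvwwuwwwv$wuuwvwuuuvvv
  rot[13] = vvwwuwwwv$wuuwvwuuuvvvw
  rot[14] = vwwuwwwv$wuuwvwuuuvvvwv
  rot[15] = wwuwwwv$wuuwvwuuuvvvwvv
  rot[16] = wuwwwv$wuuwvwuuuvvvwvvw
  rot[17] = uwwwv$wuuwvwuuuvvvwvvww
  rot[18] = wwwv$wuuwvwuuuvvvwvvwwu
  rot[19] = wwv$wuuwvwuuuvvvwvvwwuw
  rot[20] = wv$wuuwvwuuuvvvwvvwwuww
  rot[21] = v$wuuwvwuuuvvvwvvwwuwww
  rot[22] = $wuuwvwuuuvvvwvvwwuwwwv
Sorted (with $ < everything):
  sorted[0] = $wuuwvwuuuvvvwvvwwuwwwv  (last char: 'v')
  sorted[1] = uuuvvvwvvwwuwwwv$wuuwvw  (last char: 'w')
  sorted[2] = uuvvvwvvwwuwwwv$wuuwvwu  (last char: 'u')
  sorted[3] = uuwvwuuuvvvwvvwwuwwwv$w  (last char: 'w')
  sorted[4] = uvvvwvvwwuwwwv$wuuwvwuu  (last char: 'u')
  sorted[5] = uwvwuuuvvvwvvwwuwwwv$wu  (last char: 'u')
  sorted[6] = uwwwv$wuuwvwuuuvvvwvvww  (last char: 'w')
  sorted[7] = v$wuuwvwuuuvvvwvvwwuwww  (last char: 'w')
  sorted[8] = vvvwvvwwuwwwv$wuuwvwuuu  (last char: 'u')
  sorted[9] = vvwvvwwuwwwv$wuuwvwuuuv  (last char: 'v')
  sorted[10] = vvwwuwwwv$wuuwvwuuuvvvw  (last char: 'w')
  sorted[11] = vwuuuvvvwvvwwuwwwv$wuuw  (last char: 'w')
  sorted[12] = vwvvwwuwwwv$wuuwvwuuuvv  (last char: 'v')
  sorted[13] = vwwuwwwv$wuuwvwuuuvvvwv  (last char: 'v')
  sorted[14] = wuuuvvvwvvwwuwwwv$wuuwv  (last char: 'v')
  sorted[15] = wuuwvwuuuvvvwvvwwuwwwv$  (last char: '$')
  sorted[16] = wuwwwv$wuuwvwuuuvvvwvvw  (last char: 'w')
  sorted[17] = wv$wuuwvwuuuvvvwvvwwuww  (last char: 'w')
  sorted[18] = wvvwwuwwwv$wuuwvwuuuvvv  (last char: 'v')
  sorted[19] = wvwuuuvvvwvvwwuwwwv$wuu  (last char: 'u')
  sorted[20] = wwuwwwv$wuuwvwuuuvvvwvv  (last char: 'v')
  sorted[21] = wwv$wuuwvwuuuvvvwvvwwuw  (last char: 'w')
  sorted[22] = wwwv$wuuwvwuuuvvvwvvwwu  (last char: 'u')
Last column: vwuwuuwwuvwwvvv$wwvuvwu
Original string S is at sorted index 15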